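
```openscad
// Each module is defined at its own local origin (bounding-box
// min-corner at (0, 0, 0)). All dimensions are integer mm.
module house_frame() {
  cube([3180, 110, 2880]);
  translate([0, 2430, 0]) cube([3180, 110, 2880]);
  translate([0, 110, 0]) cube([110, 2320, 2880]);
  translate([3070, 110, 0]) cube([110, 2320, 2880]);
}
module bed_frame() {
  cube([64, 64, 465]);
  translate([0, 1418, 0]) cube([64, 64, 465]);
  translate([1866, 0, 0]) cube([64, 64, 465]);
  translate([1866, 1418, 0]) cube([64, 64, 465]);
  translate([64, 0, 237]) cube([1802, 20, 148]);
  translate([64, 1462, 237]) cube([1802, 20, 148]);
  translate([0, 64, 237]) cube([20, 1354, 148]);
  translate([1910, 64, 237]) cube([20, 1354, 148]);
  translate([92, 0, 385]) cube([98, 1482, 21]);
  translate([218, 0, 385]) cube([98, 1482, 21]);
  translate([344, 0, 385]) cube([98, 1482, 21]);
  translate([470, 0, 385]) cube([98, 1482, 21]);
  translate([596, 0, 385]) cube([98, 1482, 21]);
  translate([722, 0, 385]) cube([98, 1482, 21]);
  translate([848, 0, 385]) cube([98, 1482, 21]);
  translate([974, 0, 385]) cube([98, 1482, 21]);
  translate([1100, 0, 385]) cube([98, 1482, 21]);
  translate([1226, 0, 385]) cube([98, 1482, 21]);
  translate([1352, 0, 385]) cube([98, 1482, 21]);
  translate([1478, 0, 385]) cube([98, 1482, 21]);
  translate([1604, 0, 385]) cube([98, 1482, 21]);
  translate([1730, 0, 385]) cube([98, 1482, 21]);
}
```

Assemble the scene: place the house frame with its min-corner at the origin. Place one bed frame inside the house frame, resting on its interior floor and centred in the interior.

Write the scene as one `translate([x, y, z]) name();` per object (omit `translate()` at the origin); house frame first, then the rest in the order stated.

house_frame();
translate([625, 529, 0]) bed_frame();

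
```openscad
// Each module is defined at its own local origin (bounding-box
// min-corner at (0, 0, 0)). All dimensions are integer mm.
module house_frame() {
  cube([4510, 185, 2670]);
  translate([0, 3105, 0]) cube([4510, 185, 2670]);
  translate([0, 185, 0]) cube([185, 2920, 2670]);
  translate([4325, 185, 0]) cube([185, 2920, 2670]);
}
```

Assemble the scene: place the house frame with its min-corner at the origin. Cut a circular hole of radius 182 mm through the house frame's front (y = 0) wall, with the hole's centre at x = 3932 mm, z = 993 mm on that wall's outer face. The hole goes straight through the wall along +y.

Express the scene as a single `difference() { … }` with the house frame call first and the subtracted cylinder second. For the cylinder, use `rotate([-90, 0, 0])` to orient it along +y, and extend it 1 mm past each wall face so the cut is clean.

difference() {
  house_frame();
  translate([3932, -1, 993]) rotate([-90, 0, 0]) cylinder(h = 187, r = 182);
}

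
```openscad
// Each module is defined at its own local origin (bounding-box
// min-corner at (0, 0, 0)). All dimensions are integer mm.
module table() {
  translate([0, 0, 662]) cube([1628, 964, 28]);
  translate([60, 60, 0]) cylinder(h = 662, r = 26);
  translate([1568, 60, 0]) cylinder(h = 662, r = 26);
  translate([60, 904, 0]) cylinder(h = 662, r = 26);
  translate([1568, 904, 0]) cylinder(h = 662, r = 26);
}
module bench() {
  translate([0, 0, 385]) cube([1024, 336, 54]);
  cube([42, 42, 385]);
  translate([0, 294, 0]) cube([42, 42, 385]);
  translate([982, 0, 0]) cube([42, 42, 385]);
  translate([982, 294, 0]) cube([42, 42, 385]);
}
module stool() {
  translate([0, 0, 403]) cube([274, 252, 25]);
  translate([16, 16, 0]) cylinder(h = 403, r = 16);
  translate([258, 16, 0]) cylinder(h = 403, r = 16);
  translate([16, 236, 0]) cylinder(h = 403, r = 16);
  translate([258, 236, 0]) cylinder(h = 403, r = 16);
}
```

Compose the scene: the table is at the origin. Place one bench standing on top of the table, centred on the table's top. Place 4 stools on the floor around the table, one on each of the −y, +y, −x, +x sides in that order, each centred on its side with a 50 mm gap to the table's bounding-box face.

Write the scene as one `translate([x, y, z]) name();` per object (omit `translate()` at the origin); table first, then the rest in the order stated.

table();
translate([302, 314, 690]) bench();
translate([677, -302, 0]) stool();
translate([677, 1014, 0]) stool();
translate([-324, 356, 0]) stool();
translate([1678, 356, 0]) stool();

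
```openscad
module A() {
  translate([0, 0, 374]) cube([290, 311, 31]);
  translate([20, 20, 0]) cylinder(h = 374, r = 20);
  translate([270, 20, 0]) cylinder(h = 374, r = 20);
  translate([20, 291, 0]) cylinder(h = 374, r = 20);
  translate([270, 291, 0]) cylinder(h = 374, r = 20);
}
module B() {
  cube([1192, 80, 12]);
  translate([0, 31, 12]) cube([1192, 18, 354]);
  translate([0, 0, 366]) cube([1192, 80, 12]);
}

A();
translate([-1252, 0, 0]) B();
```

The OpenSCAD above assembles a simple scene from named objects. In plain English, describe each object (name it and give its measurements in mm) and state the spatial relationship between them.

A is a four-legged stool. The seat is 290×311 mm, 31 mm thick, top at z = 405 mm. It stands on four round legs, each 40 mm in diameter, from z = 0 to the seat underside, each leg's axis is inset half a diameter from the nearest pair of seat edges (so the leg's bounding box is flush with the corner).

B is an I-beam lying along x, 1192 mm long. Overall section height 378 mm. Two flanges 80 mm wide (y) and 12 mm thick, one on the floor and one at the top; a web 18 mm thick runs between them, centred on the flange width.

The I-beam is on the floor beside the stool on its −x side.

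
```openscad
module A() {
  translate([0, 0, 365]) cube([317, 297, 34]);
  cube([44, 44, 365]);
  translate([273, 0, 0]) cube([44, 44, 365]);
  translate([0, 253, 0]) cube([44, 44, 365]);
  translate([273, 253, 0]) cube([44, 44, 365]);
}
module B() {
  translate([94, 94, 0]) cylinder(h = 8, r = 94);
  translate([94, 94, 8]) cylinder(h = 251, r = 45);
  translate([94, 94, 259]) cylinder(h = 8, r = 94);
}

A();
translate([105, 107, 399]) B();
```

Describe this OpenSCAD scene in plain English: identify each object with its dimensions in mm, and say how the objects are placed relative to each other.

A is a simple wooden stool: a rectangular seat 317 mm (x) by 297 mm (y), 34 mm thick, top face at z = 399 mm, on four square legs, each 44×44 mm in cross-section. The legs rest on z = 0, each flush with a corner of the seat.

B is a spool: two coaxial disc flanges of radius 94 mm and thickness 8 mm, joined by a core cylinder of radius 45 mm and height 251 mm. The lower flange rests on z = 0 and the three cylinders share a vertical axis.

The spool is on top of the stool.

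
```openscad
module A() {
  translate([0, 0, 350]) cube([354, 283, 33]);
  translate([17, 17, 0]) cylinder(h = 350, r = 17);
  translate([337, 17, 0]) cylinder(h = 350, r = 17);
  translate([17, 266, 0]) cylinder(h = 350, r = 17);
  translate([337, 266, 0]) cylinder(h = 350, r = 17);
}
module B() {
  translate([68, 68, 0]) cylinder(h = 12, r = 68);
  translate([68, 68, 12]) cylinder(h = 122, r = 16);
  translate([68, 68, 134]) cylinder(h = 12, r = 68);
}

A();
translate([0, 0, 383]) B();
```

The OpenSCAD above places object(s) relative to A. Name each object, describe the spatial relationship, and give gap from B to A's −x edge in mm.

The spool's min-x is at 0; the stool's min-x is 0; gap = 0 mm.

A is a stool. B is a spool. The spool is on top of the stool. The gap from the spool to the stool's −x edge is 0 mm.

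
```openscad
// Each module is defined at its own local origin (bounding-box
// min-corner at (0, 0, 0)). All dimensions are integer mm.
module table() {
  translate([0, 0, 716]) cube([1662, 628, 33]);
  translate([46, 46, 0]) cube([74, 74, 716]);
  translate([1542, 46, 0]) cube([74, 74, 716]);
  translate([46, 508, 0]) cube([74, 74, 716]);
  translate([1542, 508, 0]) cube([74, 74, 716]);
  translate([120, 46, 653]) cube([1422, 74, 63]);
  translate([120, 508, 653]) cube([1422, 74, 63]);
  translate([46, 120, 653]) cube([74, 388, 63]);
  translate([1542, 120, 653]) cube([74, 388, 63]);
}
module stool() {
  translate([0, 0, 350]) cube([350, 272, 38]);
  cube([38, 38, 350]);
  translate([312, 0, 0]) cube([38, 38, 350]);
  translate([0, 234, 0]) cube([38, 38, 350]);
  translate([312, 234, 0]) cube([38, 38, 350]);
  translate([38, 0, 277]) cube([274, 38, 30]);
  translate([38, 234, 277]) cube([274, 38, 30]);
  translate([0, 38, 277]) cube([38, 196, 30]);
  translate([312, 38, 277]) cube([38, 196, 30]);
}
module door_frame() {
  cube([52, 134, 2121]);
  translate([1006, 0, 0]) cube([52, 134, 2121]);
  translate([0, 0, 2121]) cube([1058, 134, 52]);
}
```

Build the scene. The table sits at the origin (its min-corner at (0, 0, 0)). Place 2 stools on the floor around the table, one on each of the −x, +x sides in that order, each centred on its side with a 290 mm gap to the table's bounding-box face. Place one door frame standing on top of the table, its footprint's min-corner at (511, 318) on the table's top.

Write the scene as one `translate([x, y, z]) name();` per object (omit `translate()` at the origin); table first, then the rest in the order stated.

table();
translate([-640, 178, 0]) stool();
translate([1952, 178, 0]) stool();
translate([511, 318, 749]) door_frame();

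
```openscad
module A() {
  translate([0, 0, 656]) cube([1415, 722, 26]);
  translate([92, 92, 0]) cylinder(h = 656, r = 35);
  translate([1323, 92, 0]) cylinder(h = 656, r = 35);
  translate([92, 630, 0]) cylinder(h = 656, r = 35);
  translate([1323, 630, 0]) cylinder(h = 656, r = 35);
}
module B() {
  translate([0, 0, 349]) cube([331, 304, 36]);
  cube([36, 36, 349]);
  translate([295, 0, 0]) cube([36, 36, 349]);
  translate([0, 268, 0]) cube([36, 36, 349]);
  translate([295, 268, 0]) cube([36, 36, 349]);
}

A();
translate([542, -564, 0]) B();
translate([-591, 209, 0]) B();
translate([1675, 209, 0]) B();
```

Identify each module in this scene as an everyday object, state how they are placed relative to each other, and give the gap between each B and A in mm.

Each stool's nearest face is 260 mm from the table's bounding box.

A is a table. B is a stool. Three stools sit around the table at the −y, −x, +x sides. The gap between each stool and the table is 260 mm.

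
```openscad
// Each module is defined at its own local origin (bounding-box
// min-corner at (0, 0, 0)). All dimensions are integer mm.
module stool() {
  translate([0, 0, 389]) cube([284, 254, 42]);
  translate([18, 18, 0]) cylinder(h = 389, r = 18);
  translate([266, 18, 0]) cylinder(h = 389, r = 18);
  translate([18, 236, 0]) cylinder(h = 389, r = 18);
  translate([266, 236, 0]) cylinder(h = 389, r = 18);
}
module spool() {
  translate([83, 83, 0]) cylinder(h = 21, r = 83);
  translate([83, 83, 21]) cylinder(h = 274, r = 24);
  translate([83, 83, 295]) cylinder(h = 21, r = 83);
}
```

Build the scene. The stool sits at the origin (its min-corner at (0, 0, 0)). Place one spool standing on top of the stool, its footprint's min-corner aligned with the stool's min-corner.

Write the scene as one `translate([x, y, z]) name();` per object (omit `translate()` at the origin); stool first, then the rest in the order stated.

stool();
translate([0, 0, 431]) spool();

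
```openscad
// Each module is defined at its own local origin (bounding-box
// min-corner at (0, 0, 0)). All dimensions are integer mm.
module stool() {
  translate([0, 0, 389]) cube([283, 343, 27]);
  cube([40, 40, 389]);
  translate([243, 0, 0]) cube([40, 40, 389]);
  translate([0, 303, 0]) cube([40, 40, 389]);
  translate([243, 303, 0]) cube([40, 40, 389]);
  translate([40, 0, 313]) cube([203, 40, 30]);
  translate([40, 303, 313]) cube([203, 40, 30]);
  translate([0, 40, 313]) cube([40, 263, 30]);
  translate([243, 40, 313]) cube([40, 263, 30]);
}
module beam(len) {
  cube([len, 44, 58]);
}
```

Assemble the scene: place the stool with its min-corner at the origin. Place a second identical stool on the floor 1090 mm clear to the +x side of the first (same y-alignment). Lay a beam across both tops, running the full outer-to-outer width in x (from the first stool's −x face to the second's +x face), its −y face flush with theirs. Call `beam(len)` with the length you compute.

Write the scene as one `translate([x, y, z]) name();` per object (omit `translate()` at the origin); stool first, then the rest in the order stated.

stool();
translate([1373, 0, 0]) stool();
translate([0, 0, 416]) beam(1656);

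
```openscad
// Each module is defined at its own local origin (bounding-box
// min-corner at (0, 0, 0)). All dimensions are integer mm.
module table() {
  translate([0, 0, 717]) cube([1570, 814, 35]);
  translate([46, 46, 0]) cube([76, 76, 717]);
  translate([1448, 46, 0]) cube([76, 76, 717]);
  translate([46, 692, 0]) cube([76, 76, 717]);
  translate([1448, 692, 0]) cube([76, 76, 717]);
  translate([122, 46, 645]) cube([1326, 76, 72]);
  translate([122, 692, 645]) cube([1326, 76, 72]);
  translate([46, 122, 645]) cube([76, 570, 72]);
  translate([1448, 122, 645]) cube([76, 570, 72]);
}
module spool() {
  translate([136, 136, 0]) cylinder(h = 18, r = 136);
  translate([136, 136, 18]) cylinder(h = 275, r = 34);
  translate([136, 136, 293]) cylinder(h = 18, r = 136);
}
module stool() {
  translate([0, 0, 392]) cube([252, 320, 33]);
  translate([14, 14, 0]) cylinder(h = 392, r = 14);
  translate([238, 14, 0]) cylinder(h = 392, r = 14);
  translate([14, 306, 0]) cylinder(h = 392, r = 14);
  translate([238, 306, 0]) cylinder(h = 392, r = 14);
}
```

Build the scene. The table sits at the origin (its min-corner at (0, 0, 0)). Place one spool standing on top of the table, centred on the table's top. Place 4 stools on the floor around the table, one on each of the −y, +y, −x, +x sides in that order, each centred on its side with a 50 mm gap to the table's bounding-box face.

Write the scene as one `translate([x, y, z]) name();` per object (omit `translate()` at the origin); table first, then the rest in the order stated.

table();
translate([649, 271, 752]) spool();
translate([659, -370, 0]) stool();
translate([659, 864, 0]) stool();
translate([-302, 247, 0]) stool();
translate([1620, 247, 0]) stool();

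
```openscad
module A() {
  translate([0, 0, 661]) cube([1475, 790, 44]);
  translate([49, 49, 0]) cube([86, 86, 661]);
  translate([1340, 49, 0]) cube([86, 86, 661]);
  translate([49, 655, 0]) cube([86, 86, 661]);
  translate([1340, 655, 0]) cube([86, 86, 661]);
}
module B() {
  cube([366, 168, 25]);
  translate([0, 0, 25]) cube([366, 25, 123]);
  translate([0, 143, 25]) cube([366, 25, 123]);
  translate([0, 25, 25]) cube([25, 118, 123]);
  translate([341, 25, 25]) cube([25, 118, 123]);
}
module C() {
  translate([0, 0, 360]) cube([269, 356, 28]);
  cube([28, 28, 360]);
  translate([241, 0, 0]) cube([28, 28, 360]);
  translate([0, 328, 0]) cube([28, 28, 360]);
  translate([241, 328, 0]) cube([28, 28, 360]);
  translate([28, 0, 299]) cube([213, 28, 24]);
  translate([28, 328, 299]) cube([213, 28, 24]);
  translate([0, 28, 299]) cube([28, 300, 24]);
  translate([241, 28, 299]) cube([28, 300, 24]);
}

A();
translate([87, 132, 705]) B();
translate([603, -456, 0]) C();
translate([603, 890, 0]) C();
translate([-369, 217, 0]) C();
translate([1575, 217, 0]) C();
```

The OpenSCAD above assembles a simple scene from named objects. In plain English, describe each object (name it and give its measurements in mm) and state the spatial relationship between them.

A is a rectangular dining table. The top is 1475×790×44 mm with its upper surface at z = 705 mm. It stands on four 86×86 mm square legs, each inset 49 mm from the nearest pair of top edges, running from the floor to the underside of the top.

B is an open-topped rectangular box: outside dimensions 366×168×148 mm, with a uniform wall and base thickness of 25 mm. The base is a full 366×168 slab on the floor; four walls sit on top of the base. The front and back walls (the −y and +y sides) span the full width; the two side walls fit between them.

C is a four-legged stool. The seat is 269×356 mm, 28 mm thick, top at z = 388 mm. It stands on four square legs, each 28×28 mm in cross-section, from z = 0 to the seat underside, each flush with a corner of the seat. Four stretchers, 28 mm wide and 24 mm tall, connect adjacent legs with their undersides at z = 299 mm, each running between the inner faces of the legs it joins and aligned with the legs' outer faces on the other axis.

The open box is on top of the table. Four stools sit around the table at the −y, +y, −x, +x sides.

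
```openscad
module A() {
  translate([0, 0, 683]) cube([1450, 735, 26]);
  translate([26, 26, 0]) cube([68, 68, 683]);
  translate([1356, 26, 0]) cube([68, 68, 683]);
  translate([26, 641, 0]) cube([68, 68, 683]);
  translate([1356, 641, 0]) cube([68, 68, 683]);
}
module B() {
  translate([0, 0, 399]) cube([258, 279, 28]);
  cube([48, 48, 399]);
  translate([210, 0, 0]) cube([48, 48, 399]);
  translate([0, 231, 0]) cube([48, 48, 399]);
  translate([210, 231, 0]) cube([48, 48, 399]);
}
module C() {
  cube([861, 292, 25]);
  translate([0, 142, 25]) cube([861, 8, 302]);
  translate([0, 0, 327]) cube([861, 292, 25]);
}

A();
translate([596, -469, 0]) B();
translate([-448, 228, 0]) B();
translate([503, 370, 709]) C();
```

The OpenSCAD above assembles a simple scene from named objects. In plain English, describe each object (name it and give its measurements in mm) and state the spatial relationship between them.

A is a table with a 1450×735 mm rectangular top, 26 mm thick, top surface at z = 709 mm, supported by four 68×68 mm square legs, each inset 26 mm from the nearest pair of top edges, running from the floor.

B is a four-legged stool. The seat is 258×279 mm, 28 mm thick, top at z = 427 mm. It stands on four square legs, each 48×48 mm in cross-section, from z = 0 to the seat underside, each flush with a corner of the seat.

C is an I-beam lying along x, 861 mm long. Overall section height 352 mm. Two flanges 292 mm wide (y) and 25 mm thick, one on the floor and one at the top; a web 8 mm thick runs between them, centred on the flange width.

Two stools sit around the table at the −y, −x sides. The I-beam is on top of the table.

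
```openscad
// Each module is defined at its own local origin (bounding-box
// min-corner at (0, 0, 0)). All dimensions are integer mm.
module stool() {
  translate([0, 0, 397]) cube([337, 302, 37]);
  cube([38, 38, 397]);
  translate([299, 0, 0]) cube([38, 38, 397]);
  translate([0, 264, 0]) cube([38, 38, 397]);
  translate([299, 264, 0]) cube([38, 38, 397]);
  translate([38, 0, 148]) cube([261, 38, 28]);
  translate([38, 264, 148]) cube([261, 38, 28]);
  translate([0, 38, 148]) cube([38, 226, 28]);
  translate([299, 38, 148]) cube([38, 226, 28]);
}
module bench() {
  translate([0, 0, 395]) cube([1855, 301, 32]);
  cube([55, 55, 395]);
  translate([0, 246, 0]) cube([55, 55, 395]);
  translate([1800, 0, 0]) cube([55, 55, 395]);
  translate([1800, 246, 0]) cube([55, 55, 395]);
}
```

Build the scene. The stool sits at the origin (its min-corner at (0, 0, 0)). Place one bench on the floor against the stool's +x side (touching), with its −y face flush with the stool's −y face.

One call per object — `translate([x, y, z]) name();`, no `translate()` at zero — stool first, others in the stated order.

stool();
translate([337, 0, 0]) bench();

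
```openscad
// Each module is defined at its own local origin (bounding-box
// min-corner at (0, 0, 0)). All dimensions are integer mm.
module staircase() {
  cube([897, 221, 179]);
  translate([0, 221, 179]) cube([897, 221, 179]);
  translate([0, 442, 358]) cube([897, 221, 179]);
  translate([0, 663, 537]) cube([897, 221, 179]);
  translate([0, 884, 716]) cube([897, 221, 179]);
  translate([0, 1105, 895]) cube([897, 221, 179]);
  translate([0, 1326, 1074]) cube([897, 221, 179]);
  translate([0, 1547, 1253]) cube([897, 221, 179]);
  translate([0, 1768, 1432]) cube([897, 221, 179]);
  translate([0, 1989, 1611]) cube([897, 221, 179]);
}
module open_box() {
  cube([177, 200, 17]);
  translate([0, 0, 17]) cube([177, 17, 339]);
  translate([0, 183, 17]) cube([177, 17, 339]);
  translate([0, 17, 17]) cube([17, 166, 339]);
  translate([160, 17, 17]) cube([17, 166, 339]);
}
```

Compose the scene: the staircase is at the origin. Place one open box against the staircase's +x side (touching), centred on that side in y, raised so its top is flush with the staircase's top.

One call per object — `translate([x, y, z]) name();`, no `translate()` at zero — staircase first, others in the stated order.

staircase();
translate([897, 1005, 1434]) open_box();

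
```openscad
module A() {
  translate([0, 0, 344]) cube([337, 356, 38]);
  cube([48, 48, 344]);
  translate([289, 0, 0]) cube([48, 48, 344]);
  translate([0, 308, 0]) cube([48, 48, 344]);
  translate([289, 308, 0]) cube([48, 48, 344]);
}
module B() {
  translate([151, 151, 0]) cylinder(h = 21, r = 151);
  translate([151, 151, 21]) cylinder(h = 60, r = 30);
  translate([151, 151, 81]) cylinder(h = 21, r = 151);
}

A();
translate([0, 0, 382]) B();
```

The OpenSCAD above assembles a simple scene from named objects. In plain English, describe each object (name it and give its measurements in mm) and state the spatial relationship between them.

A is a four-legged stool. The seat is 337×356 mm, 38 mm thick, top at z = 382 mm. It stands on four square legs, each 48×48 mm in cross-section, from z = 0 to the seat underside, each flush with a corner of the seat.

B is a spool: two coaxial disc flanges of radius 151 mm and thickness 21 mm, joined by a core cylinder of radius 30 mm and height 60 mm. The lower flange rests on z = 0 and the three cylinders share a vertical axis.

The spool is on top of the stool.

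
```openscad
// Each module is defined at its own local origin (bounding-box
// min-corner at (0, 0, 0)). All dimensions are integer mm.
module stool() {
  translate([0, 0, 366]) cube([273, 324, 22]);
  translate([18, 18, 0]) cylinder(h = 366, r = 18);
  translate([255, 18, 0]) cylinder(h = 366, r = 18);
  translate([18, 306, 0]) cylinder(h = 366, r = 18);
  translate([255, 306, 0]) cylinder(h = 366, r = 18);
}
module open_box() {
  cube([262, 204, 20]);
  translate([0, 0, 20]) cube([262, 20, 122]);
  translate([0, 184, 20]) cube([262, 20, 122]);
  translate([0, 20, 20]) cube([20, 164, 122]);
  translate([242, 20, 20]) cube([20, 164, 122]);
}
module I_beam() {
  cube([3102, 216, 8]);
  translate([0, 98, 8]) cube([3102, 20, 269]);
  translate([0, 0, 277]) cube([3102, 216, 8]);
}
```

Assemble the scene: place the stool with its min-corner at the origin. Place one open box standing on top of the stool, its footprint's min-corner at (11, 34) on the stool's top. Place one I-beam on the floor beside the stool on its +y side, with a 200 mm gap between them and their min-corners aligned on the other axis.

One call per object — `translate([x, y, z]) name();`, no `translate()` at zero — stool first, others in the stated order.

stool();
translate([11, 34, 388]) open_box();
translate([0, 524, 0]) I_beam();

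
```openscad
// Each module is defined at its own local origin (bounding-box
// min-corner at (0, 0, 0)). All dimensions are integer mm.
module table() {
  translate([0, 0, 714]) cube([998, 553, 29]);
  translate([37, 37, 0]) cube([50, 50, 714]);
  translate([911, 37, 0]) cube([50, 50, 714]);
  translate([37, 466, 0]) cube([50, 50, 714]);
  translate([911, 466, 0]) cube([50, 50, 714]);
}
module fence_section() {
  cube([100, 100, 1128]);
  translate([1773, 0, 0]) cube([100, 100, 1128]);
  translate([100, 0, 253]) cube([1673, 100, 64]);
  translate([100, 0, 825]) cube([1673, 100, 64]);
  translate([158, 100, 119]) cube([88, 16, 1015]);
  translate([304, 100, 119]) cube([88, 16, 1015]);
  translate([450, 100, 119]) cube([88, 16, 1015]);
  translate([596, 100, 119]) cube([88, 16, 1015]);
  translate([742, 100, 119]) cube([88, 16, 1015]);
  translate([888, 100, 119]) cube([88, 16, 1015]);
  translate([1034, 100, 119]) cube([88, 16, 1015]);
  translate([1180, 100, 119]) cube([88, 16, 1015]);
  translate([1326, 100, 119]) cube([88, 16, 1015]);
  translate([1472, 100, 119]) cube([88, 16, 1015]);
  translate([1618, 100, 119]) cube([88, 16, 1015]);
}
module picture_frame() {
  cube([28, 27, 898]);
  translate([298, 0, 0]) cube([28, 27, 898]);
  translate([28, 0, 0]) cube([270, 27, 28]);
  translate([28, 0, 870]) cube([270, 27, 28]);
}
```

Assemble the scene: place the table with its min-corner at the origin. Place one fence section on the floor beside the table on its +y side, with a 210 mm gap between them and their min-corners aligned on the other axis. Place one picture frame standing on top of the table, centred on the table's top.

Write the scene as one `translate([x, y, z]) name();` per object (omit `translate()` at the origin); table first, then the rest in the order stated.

table();
translate([0, 763, 0]) fence_section();
translate([336, 263, 743]) picture_frame();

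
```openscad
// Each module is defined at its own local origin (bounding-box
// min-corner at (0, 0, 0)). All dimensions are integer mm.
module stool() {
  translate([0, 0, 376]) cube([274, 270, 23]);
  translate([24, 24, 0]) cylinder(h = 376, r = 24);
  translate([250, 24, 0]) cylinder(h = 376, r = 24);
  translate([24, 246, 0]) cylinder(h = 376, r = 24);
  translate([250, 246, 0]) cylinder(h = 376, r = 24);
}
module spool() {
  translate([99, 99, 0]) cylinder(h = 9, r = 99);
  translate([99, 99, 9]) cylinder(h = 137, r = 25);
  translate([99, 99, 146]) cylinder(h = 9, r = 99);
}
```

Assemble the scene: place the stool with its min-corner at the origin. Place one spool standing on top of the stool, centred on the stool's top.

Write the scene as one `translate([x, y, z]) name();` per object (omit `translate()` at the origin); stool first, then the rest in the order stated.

stool();
translate([38, 36, 399]) spool();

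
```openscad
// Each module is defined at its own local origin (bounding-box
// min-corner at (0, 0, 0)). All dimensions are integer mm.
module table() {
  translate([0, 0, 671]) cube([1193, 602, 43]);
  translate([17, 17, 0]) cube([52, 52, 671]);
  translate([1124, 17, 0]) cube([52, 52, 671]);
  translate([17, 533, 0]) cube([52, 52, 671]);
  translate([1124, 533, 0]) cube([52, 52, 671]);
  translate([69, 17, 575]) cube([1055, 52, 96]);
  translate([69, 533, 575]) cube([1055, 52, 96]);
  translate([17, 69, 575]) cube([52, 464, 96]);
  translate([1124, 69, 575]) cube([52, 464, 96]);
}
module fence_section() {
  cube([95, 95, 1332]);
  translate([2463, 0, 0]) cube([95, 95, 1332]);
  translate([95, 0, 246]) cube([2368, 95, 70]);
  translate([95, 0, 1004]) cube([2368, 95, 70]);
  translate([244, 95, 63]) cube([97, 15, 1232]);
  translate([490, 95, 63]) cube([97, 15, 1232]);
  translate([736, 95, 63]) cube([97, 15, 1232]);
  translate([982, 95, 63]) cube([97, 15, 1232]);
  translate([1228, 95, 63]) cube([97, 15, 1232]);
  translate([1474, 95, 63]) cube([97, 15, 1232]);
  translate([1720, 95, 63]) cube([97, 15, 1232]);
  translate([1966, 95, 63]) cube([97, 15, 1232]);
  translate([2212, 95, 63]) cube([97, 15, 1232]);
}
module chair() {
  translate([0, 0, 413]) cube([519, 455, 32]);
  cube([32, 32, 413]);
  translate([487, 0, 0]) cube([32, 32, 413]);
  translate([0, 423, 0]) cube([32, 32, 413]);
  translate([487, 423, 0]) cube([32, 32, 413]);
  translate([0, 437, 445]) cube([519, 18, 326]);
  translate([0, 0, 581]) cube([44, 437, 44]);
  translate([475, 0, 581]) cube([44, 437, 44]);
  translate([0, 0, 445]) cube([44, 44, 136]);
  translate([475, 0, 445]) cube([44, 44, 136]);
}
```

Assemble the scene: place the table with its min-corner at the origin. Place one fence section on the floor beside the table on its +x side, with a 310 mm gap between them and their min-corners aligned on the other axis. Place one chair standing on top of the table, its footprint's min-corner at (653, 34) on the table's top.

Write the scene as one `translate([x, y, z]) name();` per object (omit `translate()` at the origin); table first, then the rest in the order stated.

table();
translate([1503, 0, 0]) fence_section();
translate([653, 34, 714]) chair();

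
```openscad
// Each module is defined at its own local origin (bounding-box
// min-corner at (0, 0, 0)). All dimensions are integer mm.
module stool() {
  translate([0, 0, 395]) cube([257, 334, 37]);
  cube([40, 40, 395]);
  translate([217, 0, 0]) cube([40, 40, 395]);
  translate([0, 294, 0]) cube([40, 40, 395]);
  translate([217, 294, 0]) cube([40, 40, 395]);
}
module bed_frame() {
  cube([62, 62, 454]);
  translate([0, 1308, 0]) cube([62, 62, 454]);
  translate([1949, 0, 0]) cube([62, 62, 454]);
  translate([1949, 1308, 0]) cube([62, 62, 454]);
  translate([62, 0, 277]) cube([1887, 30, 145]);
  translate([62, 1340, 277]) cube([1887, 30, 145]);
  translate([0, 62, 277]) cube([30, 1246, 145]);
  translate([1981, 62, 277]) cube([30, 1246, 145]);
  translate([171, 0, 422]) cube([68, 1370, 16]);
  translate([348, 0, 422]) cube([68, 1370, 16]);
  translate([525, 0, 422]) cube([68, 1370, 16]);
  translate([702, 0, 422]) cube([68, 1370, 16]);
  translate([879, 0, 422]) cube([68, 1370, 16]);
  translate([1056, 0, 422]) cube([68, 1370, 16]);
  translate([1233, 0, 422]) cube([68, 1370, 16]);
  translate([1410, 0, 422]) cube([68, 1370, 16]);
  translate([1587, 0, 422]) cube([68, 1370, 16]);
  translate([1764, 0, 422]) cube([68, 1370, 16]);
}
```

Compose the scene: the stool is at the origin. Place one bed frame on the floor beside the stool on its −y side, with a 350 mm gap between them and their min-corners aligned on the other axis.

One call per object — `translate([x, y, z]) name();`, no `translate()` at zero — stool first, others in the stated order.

stool();
translate([0, -1720, 0]) bed_frame();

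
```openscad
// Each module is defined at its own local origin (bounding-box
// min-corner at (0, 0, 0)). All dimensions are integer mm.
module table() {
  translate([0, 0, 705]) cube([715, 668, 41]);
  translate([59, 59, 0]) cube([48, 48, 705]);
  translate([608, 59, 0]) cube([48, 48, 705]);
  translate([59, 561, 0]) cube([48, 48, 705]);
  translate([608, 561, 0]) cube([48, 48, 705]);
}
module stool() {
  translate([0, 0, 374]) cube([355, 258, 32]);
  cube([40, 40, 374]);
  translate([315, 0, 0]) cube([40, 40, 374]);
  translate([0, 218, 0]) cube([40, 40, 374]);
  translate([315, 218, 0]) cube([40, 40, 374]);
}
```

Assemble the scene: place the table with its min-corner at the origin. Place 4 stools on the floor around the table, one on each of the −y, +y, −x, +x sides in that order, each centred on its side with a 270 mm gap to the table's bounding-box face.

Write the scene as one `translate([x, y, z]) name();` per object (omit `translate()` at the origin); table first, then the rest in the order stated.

table();
translate([180, -528, 0]) stool();
translate([180, 938, 0]) stool();
translate([-625, 205, 0]) stool();
translate([985, 205, 0]) stool();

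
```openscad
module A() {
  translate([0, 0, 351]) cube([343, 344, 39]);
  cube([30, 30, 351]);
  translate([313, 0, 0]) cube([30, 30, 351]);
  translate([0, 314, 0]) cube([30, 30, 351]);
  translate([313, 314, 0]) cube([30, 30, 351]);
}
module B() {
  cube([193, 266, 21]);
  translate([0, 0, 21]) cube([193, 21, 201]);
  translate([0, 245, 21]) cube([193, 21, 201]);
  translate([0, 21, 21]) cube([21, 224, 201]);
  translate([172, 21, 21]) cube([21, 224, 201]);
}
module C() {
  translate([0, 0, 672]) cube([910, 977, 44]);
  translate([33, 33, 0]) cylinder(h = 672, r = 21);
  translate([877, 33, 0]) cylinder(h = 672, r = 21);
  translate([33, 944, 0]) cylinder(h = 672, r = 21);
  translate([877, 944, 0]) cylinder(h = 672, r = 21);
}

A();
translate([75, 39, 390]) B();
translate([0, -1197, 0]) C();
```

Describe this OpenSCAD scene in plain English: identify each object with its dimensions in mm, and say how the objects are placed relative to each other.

A is a four-legged stool. The seat is a 343×344×39 mm slab whose top surface is at z = 390 mm; four square legs, each 30×30 mm in cross-section, run from the floor (z = 0) to the underside of the seat, each flush with a corner of the seat.

B is an open storage box with external size 193×266×222 mm and wall thickness 21 mm (the base is also 21 mm thick). The base covers the whole footprint; the four walls stand on the base, with the y-facing walls full-width and the x-facing walls fitting between their inner faces.

C is a table: top 910 mm (x) × 977 mm (y), 44 mm thick, upper face at z = 716 mm, on four round legs of 42 mm diameter, each leg's bounding box inset 12 mm from the nearest pair of top edges, running from z = 0 to the bottom of the top.

The open box is on top of the stool, centred. The table is on the floor beside the stool on its −y side.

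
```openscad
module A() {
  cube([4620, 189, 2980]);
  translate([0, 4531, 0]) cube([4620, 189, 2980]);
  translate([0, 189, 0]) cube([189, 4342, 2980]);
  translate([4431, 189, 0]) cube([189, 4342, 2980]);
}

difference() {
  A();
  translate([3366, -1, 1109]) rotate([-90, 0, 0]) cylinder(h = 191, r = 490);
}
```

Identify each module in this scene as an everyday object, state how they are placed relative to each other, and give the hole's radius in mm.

A is a house frame. The house frame has a circular hole through its front wall. The hole's radius is 490 mm.

The subtracted cylinder has r = 490 mm.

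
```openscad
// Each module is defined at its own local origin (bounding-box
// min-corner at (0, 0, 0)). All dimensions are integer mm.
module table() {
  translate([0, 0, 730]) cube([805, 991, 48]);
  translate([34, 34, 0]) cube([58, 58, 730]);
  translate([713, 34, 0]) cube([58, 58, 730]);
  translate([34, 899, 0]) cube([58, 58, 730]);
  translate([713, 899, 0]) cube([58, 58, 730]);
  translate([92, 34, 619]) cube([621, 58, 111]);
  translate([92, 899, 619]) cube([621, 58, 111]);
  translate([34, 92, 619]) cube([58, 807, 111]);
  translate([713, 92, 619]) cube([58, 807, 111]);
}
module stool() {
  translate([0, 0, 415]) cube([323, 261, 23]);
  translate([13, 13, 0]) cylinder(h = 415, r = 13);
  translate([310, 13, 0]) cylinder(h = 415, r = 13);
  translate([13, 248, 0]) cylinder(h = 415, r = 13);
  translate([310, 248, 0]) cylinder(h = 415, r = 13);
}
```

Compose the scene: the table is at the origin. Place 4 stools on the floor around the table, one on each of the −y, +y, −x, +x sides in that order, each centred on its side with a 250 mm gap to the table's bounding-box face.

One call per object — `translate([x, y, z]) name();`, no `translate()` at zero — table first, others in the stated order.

table();
translate([241, -511, 0]) stool();
translate([241, 1241, 0]) stool();
translate([-573, 365, 0]) stool();
translate([1055, 365, 0]) stool();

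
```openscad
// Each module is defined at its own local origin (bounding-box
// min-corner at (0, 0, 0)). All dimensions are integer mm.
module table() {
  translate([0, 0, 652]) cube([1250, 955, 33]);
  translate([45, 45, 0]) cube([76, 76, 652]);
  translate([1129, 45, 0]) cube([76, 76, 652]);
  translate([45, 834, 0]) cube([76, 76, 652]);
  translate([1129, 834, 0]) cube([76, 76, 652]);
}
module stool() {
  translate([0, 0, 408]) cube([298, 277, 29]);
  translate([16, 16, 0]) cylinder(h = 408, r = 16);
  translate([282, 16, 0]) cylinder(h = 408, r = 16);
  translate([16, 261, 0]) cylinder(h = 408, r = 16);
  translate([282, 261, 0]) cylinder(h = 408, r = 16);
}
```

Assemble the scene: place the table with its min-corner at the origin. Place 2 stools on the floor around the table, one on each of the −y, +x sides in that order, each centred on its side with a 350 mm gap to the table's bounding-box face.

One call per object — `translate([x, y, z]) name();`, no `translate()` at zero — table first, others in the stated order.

table();
translate([476, -627, 0]) stool();
translate([1600, 339, 0]) stool();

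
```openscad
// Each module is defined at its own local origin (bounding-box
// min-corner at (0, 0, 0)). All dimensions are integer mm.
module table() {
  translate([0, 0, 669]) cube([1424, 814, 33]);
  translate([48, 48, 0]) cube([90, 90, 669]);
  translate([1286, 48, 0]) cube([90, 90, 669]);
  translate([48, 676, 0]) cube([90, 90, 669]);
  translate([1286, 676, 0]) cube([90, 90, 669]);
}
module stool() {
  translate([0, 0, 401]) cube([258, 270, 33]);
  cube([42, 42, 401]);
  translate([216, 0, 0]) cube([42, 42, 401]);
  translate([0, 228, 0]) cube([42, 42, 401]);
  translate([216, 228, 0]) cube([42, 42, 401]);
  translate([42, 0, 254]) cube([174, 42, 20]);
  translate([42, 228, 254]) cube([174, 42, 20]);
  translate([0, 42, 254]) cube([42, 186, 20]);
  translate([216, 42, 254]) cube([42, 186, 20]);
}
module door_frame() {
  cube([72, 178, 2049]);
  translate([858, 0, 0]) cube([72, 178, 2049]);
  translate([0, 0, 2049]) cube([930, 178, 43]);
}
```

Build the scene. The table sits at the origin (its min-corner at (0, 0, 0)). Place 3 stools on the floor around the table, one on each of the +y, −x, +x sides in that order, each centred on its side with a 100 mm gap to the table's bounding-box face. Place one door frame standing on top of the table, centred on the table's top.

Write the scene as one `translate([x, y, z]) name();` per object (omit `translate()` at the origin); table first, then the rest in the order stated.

table();
translate([583, 914, 0]) stool();
translate([-358, 272, 0]) stool();
translate([1524, 272, 0]) stool();
translate([247, 318, 702]) door_frame();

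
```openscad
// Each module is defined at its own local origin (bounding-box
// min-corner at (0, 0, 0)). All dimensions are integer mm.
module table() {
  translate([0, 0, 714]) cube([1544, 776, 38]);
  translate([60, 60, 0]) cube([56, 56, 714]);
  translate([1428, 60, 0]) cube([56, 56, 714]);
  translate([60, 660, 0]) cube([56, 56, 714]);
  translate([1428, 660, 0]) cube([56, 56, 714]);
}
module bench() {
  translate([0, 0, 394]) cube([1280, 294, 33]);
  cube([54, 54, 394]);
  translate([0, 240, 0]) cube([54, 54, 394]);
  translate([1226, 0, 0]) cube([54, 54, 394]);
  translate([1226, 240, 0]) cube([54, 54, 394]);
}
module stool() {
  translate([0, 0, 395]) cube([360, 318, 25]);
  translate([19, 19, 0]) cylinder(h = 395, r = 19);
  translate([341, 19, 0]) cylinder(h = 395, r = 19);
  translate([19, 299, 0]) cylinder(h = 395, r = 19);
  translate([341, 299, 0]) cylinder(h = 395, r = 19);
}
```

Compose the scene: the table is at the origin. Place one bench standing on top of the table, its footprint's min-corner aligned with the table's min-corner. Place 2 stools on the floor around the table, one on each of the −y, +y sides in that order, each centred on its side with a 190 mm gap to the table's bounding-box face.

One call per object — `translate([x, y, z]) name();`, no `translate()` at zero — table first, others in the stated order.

table();
translate([0, 0, 752]) bench();
translate([592, -508, 0]) stool();
translate([592, 966, 0]) stool();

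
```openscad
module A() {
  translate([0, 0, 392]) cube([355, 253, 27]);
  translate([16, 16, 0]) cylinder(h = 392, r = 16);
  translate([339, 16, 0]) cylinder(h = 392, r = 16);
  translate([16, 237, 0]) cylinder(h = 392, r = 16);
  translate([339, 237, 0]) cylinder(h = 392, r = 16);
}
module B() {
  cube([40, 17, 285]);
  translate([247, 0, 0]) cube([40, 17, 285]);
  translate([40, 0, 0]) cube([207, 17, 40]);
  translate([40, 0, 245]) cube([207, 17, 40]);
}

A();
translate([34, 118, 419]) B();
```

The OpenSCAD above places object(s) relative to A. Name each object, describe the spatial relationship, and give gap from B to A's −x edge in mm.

A is a stool. B is a picture frame. The picture frame is on top of the stool, centred. The gap from the picture frame to the stool's −x edge is 34 mm.

The picture frame's min-x is at 34; the stool's min-x is 0; gap = 34 mm.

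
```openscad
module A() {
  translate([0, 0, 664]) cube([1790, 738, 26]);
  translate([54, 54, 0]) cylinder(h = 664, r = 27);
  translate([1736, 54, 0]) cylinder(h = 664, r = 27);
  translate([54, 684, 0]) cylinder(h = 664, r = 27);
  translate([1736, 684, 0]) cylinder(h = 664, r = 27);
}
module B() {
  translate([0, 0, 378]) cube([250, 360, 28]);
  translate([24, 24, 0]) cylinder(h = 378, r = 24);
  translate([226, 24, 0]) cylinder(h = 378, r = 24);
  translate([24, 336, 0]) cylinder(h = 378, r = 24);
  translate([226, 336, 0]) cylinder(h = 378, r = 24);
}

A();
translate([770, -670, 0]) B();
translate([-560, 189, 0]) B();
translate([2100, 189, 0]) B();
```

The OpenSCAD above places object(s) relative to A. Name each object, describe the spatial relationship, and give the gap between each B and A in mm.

Each stool's nearest face is 310 mm from the table's bounding box.

A is a table. B is a stool. Three stools sit around the table at the −y, −x, +x sides. The gap between each stool and the table is 310 mm.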